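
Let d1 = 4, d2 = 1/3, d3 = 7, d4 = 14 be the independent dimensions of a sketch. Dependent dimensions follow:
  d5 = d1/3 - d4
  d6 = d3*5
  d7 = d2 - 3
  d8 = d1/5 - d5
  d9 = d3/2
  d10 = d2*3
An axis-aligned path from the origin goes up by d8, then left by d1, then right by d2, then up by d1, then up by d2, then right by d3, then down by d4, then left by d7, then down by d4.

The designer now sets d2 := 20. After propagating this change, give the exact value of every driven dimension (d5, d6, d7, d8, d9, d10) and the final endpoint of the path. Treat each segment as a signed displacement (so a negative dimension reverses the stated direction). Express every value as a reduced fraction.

d5 = -38/3
d6 = 35
d7 = 17
d8 = 202/15
d9 = 7/2
d10 = 60
endpoint = (6, 142/15)

Apply edit: d2 := 20
  d5 = d1/3 - d4 = -38/3
  d6 = d3*5 = 35
  d7 = d2 - 3 = 17
  d8 = d1/5 - d5 = 202/15
  d9 = d3/2 = 7/2
  d10 = d2*3 = 60
Walk from origin (0, 0):
  seg 1: up by d8 = 202/15 → (0, 202/15)
  seg 2: left by d1 = 4 → (-4, 202/15)
  seg 3: right by d2 = 20 → (16, 202/15)
  seg 4: up by d1 = 4 → (16, 262/15)
  seg 5: up by d2 = 20 → (16, 562/15)
  seg 6: right by d3 = 7 → (23, 562/15)
  seg 7: down by d4 = 14 → (23, 352/15)
  seg 8: left by d7 = 17 → (6, 352/15)
  seg 9: down by d4 = 14 → (6, 142/15)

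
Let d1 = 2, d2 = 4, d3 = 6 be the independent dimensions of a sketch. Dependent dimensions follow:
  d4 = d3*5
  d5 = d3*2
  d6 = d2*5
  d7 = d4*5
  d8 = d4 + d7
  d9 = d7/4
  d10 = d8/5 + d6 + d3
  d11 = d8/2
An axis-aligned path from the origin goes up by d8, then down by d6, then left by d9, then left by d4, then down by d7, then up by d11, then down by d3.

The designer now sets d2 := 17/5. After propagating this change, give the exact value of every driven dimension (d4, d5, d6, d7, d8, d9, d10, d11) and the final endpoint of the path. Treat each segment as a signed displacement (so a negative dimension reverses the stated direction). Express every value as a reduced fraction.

Apply edit: d2 := 17/5
  d4 = d3*5 = 30
  d5 = d3*2 = 12
  d6 = d2*5 = 17
  d7 = d4*5 = 150
  d8 = d4 + d7 = 180
  d9 = d7/4 = 75/2
  d10 = d8/5 + d6 + d3 = 59
  d11 = d8/2 = 90
Walk from origin (0, 0):
  seg 1: up by d8 = 180 → (0, 180)
  seg 2: down by d6 = 17 → (0, 163)
  seg 3: left by d9 = 75/2 → (-75/2, 163)
  seg 4: left by d4 = 30 → (-135/2, 163)
  seg 5: down by d7 = 150 → (-135/2, 13)
  seg 6: up by d11 = 90 → (-135/2, 103)
  seg 7: down by d3 = 6 → (-135/2, 97)

d4 = 30
d5 = 12
d6 = 17
d7 = 150
d8 = 180
d9 = 75/2
d10 = 59
d11 = 90
endpoint = (-135/2, 97)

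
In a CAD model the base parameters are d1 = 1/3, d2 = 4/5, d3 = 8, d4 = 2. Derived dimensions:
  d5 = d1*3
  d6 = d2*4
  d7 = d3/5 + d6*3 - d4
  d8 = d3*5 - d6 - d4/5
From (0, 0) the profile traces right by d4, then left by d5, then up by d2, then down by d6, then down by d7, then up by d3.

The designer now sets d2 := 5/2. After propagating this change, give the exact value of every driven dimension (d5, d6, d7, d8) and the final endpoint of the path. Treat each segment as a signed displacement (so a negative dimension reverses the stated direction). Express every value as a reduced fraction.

Apply edit: d2 := 5/2
  d5 = d1*3 = 1
  d6 = d2*4 = 10
  d7 = d3/5 + d6*3 - d4 = 148/5
  d8 = d3*5 - d6 - d4/5 = 148/5
Walk from origin (0, 0):
  seg 1: right by d4 = 2 → (2, 0)
  seg 2: left by d5 = 1 → (1, 0)
  seg 3: up by d2 = 5/2 → (1, 5/2)
  seg 4: down by d6 = 10 → (1, -15/2)
  seg 5: down by d7 = 148/5 → (1, -371/10)
  seg 6: up by d3 = 8 → (1, -291/10)

d5 = 1
d6 = 10
d7 = 148/5
d8 = 148/5
endpoint = (1, -291/10)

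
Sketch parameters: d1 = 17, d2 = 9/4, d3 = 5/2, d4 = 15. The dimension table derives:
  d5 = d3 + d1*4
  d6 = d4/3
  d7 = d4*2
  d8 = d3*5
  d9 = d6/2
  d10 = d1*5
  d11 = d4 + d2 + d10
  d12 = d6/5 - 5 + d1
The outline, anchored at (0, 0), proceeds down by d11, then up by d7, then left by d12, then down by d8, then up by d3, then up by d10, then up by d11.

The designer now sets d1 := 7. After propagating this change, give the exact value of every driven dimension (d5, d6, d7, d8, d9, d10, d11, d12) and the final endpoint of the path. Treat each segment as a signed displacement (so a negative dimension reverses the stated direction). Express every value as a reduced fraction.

d5 = 61/2
d6 = 5
d7 = 30
d8 = 25/2
d9 = 5/2
d10 = 35
d11 = 209/4
d12 = 3
endpoint = (-3, 55)

Apply edit: d1 := 7
  d5 = d3 + d1*4 = 61/2
  d6 = d4/3 = 5
  d7 = d4*2 = 30
  d8 = d3*5 = 25/2
  d9 = d6/2 = 5/2
  d10 = d1*5 = 35
  d11 = d4 + d2 + d10 = 209/4
  d12 = d6/5 - 5 + d1 = 3
Walk from origin (0, 0):
  seg 1: down by d11 = 209/4 → (0, -209/4)
  seg 2: up by d7 = 30 → (0, -89/4)
  seg 3: left by d12 = 3 → (-3, -89/4)
  seg 4: down by d8 = 25/2 → (-3, -139/4)
  seg 5: up by d3 = 5/2 → (-3, -129/4)
  seg 6: up by d10 = 35 → (-3, 11/4)
  seg 7: up by d11 = 209/4 → (-3, 55)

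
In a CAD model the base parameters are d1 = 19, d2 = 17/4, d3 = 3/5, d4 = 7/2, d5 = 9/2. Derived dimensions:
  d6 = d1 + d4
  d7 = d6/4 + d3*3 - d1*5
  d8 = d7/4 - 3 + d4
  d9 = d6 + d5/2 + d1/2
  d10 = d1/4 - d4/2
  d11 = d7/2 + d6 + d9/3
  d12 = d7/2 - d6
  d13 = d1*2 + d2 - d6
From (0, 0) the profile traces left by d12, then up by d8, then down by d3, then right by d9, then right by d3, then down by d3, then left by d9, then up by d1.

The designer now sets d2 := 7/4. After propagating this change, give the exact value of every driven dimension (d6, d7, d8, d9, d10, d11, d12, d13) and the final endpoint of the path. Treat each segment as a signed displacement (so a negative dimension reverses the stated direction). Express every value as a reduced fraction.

Apply edit: d2 := 7/4
  d6 = d1 + d4 = 45/2
  d7 = d6/4 + d3*3 - d1*5 = -3503/40
  d8 = d7/4 - 3 + d4 = -3423/160
  d9 = d6 + d5/2 + d1/2 = 137/4
  d10 = d1/4 - d4/2 = 3
  d11 = d7/2 + d6 + d9/3 = -2369/240
  d12 = d7/2 - d6 = -5303/80
  d13 = d1*2 + d2 - d6 = 69/4
Walk from origin (0, 0):
  seg 1: left by d12 = -5303/80 → (5303/80, 0)
  seg 2: up by d8 = -3423/160 → (5303/80, -3423/160)
  seg 3: down by d3 = 3/5 → (5303/80, -3519/160)
  seg 4: right by d9 = 137/4 → (8043/80, -3519/160)
  seg 5: right by d3 = 3/5 → (8091/80, -3519/160)
  seg 6: down by d3 = 3/5 → (8091/80, -723/32)
  seg 7: left by d9 = 137/4 → (5351/80, -723/32)
  seg 8: up by d1 = 19 → (5351/80, -115/32)

d6 = 45/2
d7 = -3503/40
d8 = -3423/160
d9 = 137/4
d10 = 3
d11 = -2369/240
d12 = -5303/80
d13 = 69/4
endpoint = (5351/80, -115/32)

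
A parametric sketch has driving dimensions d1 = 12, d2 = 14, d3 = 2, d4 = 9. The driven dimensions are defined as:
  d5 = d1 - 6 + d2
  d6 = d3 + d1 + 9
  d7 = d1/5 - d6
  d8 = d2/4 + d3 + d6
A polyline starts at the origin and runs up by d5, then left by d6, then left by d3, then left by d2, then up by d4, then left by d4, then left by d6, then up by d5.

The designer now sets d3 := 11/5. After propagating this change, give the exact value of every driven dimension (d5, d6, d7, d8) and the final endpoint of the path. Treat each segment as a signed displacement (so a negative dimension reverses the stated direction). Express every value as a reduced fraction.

Apply edit: d3 := 11/5
  d5 = d1 - 6 + d2 = 20
  d6 = d3 + d1 + 9 = 116/5
  d7 = d1/5 - d6 = -104/5
  d8 = d2/4 + d3 + d6 = 289/10
Walk from origin (0, 0):
  seg 1: up by d5 = 20 → (0, 20)
  seg 2: left by d6 = 116/5 → (-116/5, 20)
  seg 3: left by d3 = 11/5 → (-127/5, 20)
  seg 4: left by d2 = 14 → (-197/5, 20)
  seg 5: up by d4 = 9 → (-197/5, 29)
  seg 6: left by d4 = 9 → (-242/5, 29)
  seg 7: left by d6 = 116/5 → (-358/5, 29)
  seg 8: up by d5 = 20 → (-358/5, 49)

d5 = 20
d6 = 116/5
d7 = -104/5
d8 = 289/10
endpoint = (-358/5, 49)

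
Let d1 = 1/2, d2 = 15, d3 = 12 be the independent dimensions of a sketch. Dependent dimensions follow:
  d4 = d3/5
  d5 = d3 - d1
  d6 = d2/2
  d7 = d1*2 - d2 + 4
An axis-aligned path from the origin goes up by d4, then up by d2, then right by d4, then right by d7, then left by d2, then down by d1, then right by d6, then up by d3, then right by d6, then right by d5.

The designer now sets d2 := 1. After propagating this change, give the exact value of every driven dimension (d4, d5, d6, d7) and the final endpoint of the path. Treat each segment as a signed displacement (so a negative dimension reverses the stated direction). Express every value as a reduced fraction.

Apply edit: d2 := 1
  d4 = d3/5 = 12/5
  d5 = d3 - d1 = 23/2
  d6 = d2/2 = 1/2
  d7 = d1*2 - d2 + 4 = 4
Walk from origin (0, 0):
  seg 1: up by d4 = 12/5 → (0, 12/5)
  seg 2: up by d2 = 1 → (0, 17/5)
  seg 3: right by d4 = 12/5 → (12/5, 17/5)
  seg 4: right by d7 = 4 → (32/5, 17/5)
  seg 5: left by d2 = 1 → (27/5, 17/5)
  seg 6: down by d1 = 1/2 → (27/5, 29/10)
  seg 7: right by d6 = 1/2 → (59/10, 29/10)
  seg 8: up by d3 = 12 → (59/10, 149/10)
  seg 9: right by d6 = 1/2 → (32/5, 149/10)
  seg 10: right by d5 = 23/2 → (179/10, 149/10)

d4 = 12/5
d5 = 23/2
d6 = 1/2
d7 = 4
endpoint = (179/10, 149/10)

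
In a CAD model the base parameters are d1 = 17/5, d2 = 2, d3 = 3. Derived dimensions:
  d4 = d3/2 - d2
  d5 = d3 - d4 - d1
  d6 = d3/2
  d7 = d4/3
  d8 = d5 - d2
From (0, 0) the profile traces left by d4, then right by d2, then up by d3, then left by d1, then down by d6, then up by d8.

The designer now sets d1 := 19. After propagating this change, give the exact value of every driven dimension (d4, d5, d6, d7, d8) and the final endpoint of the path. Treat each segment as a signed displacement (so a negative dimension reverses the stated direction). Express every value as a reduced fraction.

Apply edit: d1 := 19
  d4 = d3/2 - d2 = -1/2
  d5 = d3 - d4 - d1 = -31/2
  d6 = d3/2 = 3/2
  d7 = d4/3 = -1/6
  d8 = d5 - d2 = -35/2
Walk from origin (0, 0):
  seg 1: left by d4 = -1/2 → (1/2, 0)
  seg 2: right by d2 = 2 → (5/2, 0)
  seg 3: up by d3 = 3 → (5/2, 3)
  seg 4: left by d1 = 19 → (-33/2, 3)
  seg 5: down by d6 = 3/2 → (-33/2, 3/2)
  seg 6: up by d8 = -35/2 → (-33/2, -16)

d4 = -1/2
d5 = -31/2
d6 = 3/2
d7 = -1/6
d8 = -35/2
endpoint = (-33/2, -16)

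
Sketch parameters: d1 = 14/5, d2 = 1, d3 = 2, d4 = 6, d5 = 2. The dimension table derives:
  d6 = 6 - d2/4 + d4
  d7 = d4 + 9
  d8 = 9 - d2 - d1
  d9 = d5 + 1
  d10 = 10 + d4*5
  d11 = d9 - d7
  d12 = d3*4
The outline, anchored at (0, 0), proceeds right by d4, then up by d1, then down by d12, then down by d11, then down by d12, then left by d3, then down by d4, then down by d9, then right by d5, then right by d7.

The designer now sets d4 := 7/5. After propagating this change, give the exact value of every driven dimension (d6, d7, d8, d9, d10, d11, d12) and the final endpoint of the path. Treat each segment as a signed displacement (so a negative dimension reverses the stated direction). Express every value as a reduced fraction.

d6 = 143/20
d7 = 52/5
d8 = 26/5
d9 = 3
d10 = 17
d11 = -37/5
d12 = 8
endpoint = (59/5, -51/5)

Apply edit: d4 := 7/5
  d6 = 6 - d2/4 + d4 = 143/20
  d7 = d4 + 9 = 52/5
  d8 = 9 - d2 - d1 = 26/5
  d9 = d5 + 1 = 3
  d10 = 10 + d4*5 = 17
  d11 = d9 - d7 = -37/5
  d12 = d3*4 = 8
Walk from origin (0, 0):
  seg 1: right by d4 = 7/5 → (7/5, 0)
  seg 2: up by d1 = 14/5 → (7/5, 14/5)
  seg 3: down by d12 = 8 → (7/5, -26/5)
  seg 4: down by d11 = -37/5 → (7/5, 11/5)
  seg 5: down by d12 = 8 → (7/5, -29/5)
  seg 6: left by d3 = 2 → (-3/5, -29/5)
  seg 7: down by d4 = 7/5 → (-3/5, -36/5)
  seg 8: down by d9 = 3 → (-3/5, -51/5)
  seg 9: right by d5 = 2 → (7/5, -51/5)
  seg 10: right by d7 = 52/5 → (59/5, -51/5)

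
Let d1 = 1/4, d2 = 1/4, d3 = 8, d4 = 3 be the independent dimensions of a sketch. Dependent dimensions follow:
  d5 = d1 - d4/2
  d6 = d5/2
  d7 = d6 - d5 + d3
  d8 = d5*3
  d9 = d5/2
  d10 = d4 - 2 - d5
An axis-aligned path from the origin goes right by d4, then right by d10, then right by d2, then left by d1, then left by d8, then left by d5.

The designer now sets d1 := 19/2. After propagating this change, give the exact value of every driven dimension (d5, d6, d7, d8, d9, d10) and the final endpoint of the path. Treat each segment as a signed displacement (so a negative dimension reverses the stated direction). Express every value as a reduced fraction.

Apply edit: d1 := 19/2
  d5 = d1 - d4/2 = 8
  d6 = d5/2 = 4
  d7 = d6 - d5 + d3 = 4
  d8 = d5*3 = 24
  d9 = d5/2 = 4
  d10 = d4 - 2 - d5 = -7
Walk from origin (0, 0):
  seg 1: right by d4 = 3 → (3, 0)
  seg 2: right by d10 = -7 → (-4, 0)
  seg 3: right by d2 = 1/4 → (-15/4, 0)
  seg 4: left by d1 = 19/2 → (-53/4, 0)
  seg 5: left by d8 = 24 → (-149/4, 0)
  seg 6: left by d5 = 8 → (-181/4, 0)

d5 = 8
d6 = 4
d7 = 4
d8 = 24
d9 = 4
d10 = -7
endpoint = (-181/4, 0)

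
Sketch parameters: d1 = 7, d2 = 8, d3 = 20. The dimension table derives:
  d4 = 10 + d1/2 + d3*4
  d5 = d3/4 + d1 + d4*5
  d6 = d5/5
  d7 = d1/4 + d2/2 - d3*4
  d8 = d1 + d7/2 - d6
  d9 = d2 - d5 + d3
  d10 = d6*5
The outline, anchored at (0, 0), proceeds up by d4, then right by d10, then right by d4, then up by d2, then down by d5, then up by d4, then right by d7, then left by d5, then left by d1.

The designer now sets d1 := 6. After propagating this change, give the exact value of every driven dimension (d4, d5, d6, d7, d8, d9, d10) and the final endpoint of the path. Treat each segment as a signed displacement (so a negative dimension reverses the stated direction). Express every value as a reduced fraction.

Apply edit: d1 := 6
  d4 = 10 + d1/2 + d3*4 = 93
  d5 = d3/4 + d1 + d4*5 = 476
  d6 = d5/5 = 476/5
  d7 = d1/4 + d2/2 - d3*4 = -149/2
  d8 = d1 + d7/2 - d6 = -2529/20
  d9 = d2 - d5 + d3 = -448
  d10 = d6*5 = 476
Walk from origin (0, 0):
  seg 1: up by d4 = 93 → (0, 93)
  seg 2: right by d10 = 476 → (476, 93)
  seg 3: right by d4 = 93 → (569, 93)
  seg 4: up by d2 = 8 → (569, 101)
  seg 5: down by d5 = 476 → (569, -375)
  seg 6: up by d4 = 93 → (569, -282)
  seg 7: right by d7 = -149/2 → (989/2, -282)
  seg 8: left by d5 = 476 → (37/2, -282)
  seg 9: left by d1 = 6 → (25/2, -282)

d4 = 93
d5 = 476
d6 = 476/5
d7 = -149/2
d8 = -2529/20
d9 = -448
d10 = 476
endpoint = (25/2, -282)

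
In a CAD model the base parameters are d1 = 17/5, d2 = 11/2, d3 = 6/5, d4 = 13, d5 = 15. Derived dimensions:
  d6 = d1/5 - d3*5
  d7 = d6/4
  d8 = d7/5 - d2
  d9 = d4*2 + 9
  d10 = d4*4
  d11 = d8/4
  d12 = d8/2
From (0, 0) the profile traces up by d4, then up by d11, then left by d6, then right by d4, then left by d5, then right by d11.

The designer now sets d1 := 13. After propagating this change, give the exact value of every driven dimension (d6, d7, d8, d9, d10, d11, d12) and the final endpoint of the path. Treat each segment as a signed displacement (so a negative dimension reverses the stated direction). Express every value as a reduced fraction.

Apply edit: d1 := 13
  d6 = d1/5 - d3*5 = -17/5
  d7 = d6/4 = -17/20
  d8 = d7/5 - d2 = -567/100
  d9 = d4*2 + 9 = 35
  d10 = d4*4 = 52
  d11 = d8/4 = -567/400
  d12 = d8/2 = -567/200
Walk from origin (0, 0):
  seg 1: up by d4 = 13 → (0, 13)
  seg 2: up by d11 = -567/400 → (0, 4633/400)
  seg 3: left by d6 = -17/5 → (17/5, 4633/400)
  seg 4: right by d4 = 13 → (82/5, 4633/400)
  seg 5: left by d5 = 15 → (7/5, 4633/400)
  seg 6: right by d11 = -567/400 → (-7/400, 4633/400)

d6 = -17/5
d7 = -17/20
d8 = -567/100
d9 = 35
d10 = 52
d11 = -567/400
d12 = -567/200
endpoint = (-7/400, 4633/400)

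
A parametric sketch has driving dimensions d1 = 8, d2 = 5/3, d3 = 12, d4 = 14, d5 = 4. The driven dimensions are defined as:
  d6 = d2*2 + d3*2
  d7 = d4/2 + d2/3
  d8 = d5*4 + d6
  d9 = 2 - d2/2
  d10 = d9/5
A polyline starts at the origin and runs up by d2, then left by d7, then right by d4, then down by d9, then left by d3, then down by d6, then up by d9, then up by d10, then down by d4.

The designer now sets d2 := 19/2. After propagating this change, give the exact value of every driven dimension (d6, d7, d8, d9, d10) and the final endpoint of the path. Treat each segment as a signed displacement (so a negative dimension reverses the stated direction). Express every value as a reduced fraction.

Apply edit: d2 := 19/2
  d6 = d2*2 + d3*2 = 43
  d7 = d4/2 + d2/3 = 61/6
  d8 = d5*4 + d6 = 59
  d9 = 2 - d2/2 = -11/4
  d10 = d9/5 = -11/20
Walk from origin (0, 0):
  seg 1: up by d2 = 19/2 → (0, 19/2)
  seg 2: left by d7 = 61/6 → (-61/6, 19/2)
  seg 3: right by d4 = 14 → (23/6, 19/2)
  seg 4: down by d9 = -11/4 → (23/6, 49/4)
  seg 5: left by d3 = 12 → (-49/6, 49/4)
  seg 6: down by d6 = 43 → (-49/6, -123/4)
  seg 7: up by d9 = -11/4 → (-49/6, -67/2)
  seg 8: up by d10 = -11/20 → (-49/6, -681/20)
  seg 9: down by d4 = 14 → (-49/6, -961/20)

d6 = 43
d7 = 61/6
d8 = 59
d9 = -11/4
d10 = -11/20
endpoint = (-49/6, -961/20)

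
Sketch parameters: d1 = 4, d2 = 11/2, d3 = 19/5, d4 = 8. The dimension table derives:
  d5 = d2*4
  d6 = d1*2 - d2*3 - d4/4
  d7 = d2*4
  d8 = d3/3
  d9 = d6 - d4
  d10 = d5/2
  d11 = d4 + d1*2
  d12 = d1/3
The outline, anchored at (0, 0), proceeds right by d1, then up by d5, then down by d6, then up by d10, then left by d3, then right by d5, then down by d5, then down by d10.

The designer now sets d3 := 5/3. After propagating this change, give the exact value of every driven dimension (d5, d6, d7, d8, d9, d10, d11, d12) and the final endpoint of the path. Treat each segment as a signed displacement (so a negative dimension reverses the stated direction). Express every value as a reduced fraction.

Apply edit: d3 := 5/3
  d5 = d2*4 = 22
  d6 = d1*2 - d2*3 - d4/4 = -21/2
  d7 = d2*4 = 22
  d8 = d3/3 = 5/9
  d9 = d6 - d4 = -37/2
  d10 = d5/2 = 11
  d11 = d4 + d1*2 = 16
  d12 = d1/3 = 4/3
Walk from origin (0, 0):
  seg 1: right by d1 = 4 → (4, 0)
  seg 2: up by d5 = 22 → (4, 22)
  seg 3: down by d6 = -21/2 → (4, 65/2)
  seg 4: up by d10 = 11 → (4, 87/2)
  seg 5: left by d3 = 5/3 → (7/3, 87/2)
  seg 6: right by d5 = 22 → (73/3, 87/2)
  seg 7: down by d5 = 22 → (73/3, 43/2)
  seg 8: down by d10 = 11 → (73/3, 21/2)

d5 = 22
d6 = -21/2
d7 = 22
d8 = 5/9
d9 = -37/2
d10 = 11
d11 = 16
d12 = 4/3
endpoint = (73/3, 21/2)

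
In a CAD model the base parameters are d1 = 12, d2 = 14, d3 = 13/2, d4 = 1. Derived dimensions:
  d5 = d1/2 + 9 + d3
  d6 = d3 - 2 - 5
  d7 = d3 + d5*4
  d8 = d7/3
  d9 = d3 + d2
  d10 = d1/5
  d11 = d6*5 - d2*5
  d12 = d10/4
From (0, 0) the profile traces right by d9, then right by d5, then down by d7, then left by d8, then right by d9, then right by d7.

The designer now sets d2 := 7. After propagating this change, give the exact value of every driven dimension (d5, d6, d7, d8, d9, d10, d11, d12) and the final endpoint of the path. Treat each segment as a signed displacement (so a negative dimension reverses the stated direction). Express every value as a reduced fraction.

Apply edit: d2 := 7
  d5 = d1/2 + 9 + d3 = 43/2
  d6 = d3 - 2 - 5 = -1/2
  d7 = d3 + d5*4 = 185/2
  d8 = d7/3 = 185/6
  d9 = d3 + d2 = 27/2
  d10 = d1/5 = 12/5
  d11 = d6*5 - d2*5 = -75/2
  d12 = d10/4 = 3/5
Walk from origin (0, 0):
  seg 1: right by d9 = 27/2 → (27/2, 0)
  seg 2: right by d5 = 43/2 → (35, 0)
  seg 3: down by d7 = 185/2 → (35, -185/2)
  seg 4: left by d8 = 185/6 → (25/6, -185/2)
  seg 5: right by d9 = 27/2 → (53/3, -185/2)
  seg 6: right by d7 = 185/2 → (661/6, -185/2)

d5 = 43/2
d6 = -1/2
d7 = 185/2
d8 = 185/6
d9 = 27/2
d10 = 12/5
d11 = -75/2
d12 = 3/5
endpoint = (661/6, -185/2)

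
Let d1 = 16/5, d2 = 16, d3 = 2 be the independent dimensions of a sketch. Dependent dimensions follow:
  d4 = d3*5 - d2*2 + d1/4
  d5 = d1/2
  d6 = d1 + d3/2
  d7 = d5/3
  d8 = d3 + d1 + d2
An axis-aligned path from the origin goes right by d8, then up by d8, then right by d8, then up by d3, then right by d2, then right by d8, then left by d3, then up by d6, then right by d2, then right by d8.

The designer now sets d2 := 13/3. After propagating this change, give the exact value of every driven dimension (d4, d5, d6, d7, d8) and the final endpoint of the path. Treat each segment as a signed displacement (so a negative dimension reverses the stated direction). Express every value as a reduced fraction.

Apply edit: d2 := 13/3
  d4 = d3*5 - d2*2 + d1/4 = 32/15
  d5 = d1/2 = 8/5
  d6 = d1 + d3/2 = 21/5
  d7 = d5/3 = 8/15
  d8 = d3 + d1 + d2 = 143/15
Walk from origin (0, 0):
  seg 1: right by d8 = 143/15 → (143/15, 0)
  seg 2: up by d8 = 143/15 → (143/15, 143/15)
  seg 3: right by d8 = 143/15 → (286/15, 143/15)
  seg 4: up by d3 = 2 → (286/15, 173/15)
  seg 5: right by d2 = 13/3 → (117/5, 173/15)
  seg 6: right by d8 = 143/15 → (494/15, 173/15)
  seg 7: left by d3 = 2 → (464/15, 173/15)
  seg 8: up by d6 = 21/5 → (464/15, 236/15)
  seg 9: right by d2 = 13/3 → (529/15, 236/15)
  seg 10: right by d8 = 143/15 → (224/5, 236/15)

d4 = 32/15
d5 = 8/5
d6 = 21/5
d7 = 8/15
d8 = 143/15
endpoint = (224/5, 236/15)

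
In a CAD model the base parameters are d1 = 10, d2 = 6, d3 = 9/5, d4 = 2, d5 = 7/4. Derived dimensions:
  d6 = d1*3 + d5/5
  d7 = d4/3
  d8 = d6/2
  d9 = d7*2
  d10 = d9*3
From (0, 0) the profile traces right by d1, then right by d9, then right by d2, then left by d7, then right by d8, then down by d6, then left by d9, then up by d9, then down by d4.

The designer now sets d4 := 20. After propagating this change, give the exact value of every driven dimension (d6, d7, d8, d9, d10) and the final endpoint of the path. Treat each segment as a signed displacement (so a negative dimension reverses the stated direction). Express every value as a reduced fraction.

d6 = 607/20
d7 = 20/3
d8 = 607/40
d9 = 40/3
d10 = 40
endpoint = (2941/120, -2221/60)

Apply edit: d4 := 20
  d6 = d1*3 + d5/5 = 607/20
  d7 = d4/3 = 20/3
  d8 = d6/2 = 607/40
  d9 = d7*2 = 40/3
  d10 = d9*3 = 40
Walk from origin (0, 0):
  seg 1: right by d1 = 10 → (10, 0)
  seg 2: right by d9 = 40/3 → (70/3, 0)
  seg 3: right by d2 = 6 → (88/3, 0)
  seg 4: left by d7 = 20/3 → (68/3, 0)
  seg 5: right by d8 = 607/40 → (4541/120, 0)
  seg 6: down by d6 = 607/20 → (4541/120, -607/20)
  seg 7: left by d9 = 40/3 → (2941/120, -607/20)
  seg 8: up by d9 = 40/3 → (2941/120, -1021/60)
  seg 9: down by d4 = 20 → (2941/120, -2221/60)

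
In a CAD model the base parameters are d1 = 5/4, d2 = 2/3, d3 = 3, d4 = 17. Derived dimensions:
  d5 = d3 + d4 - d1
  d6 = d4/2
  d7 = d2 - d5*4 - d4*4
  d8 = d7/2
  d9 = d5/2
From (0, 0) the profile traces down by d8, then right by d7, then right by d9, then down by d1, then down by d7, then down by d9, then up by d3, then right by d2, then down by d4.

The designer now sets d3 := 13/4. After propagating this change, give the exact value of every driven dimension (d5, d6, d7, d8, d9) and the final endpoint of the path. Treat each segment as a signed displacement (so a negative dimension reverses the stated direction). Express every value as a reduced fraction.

d5 = 19
d6 = 17/2
d7 = -430/3
d8 = -215/3
d9 = 19/2
endpoint = (-799/6, 381/2)

Apply edit: d3 := 13/4
  d5 = d3 + d4 - d1 = 19
  d6 = d4/2 = 17/2
  d7 = d2 - d5*4 - d4*4 = -430/3
  d8 = d7/2 = -215/3
  d9 = d5/2 = 19/2
Walk from origin (0, 0):
  seg 1: down by d8 = -215/3 → (0, 215/3)
  seg 2: right by d7 = -430/3 → (-430/3, 215/3)
  seg 3: right by d9 = 19/2 → (-803/6, 215/3)
  seg 4: down by d1 = 5/4 → (-803/6, 845/12)
  seg 5: down by d7 = -430/3 → (-803/6, 855/4)
  seg 6: down by d9 = 19/2 → (-803/6, 817/4)
  seg 7: up by d3 = 13/4 → (-803/6, 415/2)
  seg 8: right by d2 = 2/3 → (-799/6, 415/2)
  seg 9: down by d4 = 17 → (-799/6, 381/2)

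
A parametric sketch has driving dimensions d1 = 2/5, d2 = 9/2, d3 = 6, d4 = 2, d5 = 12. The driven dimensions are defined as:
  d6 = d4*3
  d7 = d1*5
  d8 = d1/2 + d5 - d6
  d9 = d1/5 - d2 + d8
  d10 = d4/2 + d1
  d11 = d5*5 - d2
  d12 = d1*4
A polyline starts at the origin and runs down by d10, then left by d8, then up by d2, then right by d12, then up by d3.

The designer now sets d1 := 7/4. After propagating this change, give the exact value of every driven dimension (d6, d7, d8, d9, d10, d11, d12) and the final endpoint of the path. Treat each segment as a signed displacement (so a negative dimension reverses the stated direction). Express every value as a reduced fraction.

Apply edit: d1 := 7/4
  d6 = d4*3 = 6
  d7 = d1*5 = 35/4
  d8 = d1/2 + d5 - d6 = 55/8
  d9 = d1/5 - d2 + d8 = 109/40
  d10 = d4/2 + d1 = 11/4
  d11 = d5*5 - d2 = 111/2
  d12 = d1*4 = 7
Walk from origin (0, 0):
  seg 1: down by d10 = 11/4 → (0, -11/4)
  seg 2: left by d8 = 55/8 → (-55/8, -11/4)
  seg 3: up by d2 = 9/2 → (-55/8, 7/4)
  seg 4: right by d12 = 7 → (1/8, 7/4)
  seg 5: up by d3 = 6 → (1/8, 31/4)

d6 = 6
d7 = 35/4
d8 = 55/8
d9 = 109/40
d10 = 11/4
d11 = 111/2
d12 = 7
endpoint = (1/8, 31/4)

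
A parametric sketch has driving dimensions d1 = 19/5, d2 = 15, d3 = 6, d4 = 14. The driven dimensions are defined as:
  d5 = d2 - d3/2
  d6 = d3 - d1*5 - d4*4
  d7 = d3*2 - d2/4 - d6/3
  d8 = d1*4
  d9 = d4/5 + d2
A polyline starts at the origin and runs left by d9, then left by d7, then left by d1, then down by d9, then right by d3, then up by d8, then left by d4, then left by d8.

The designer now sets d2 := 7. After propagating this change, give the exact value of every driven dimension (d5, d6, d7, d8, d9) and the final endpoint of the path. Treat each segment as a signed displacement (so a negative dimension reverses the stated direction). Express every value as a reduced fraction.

Apply edit: d2 := 7
  d5 = d2 - d3/2 = 4
  d6 = d3 - d1*5 - d4*4 = -69
  d7 = d3*2 - d2/4 - d6/3 = 133/4
  d8 = d1*4 = 76/5
  d9 = d4/5 + d2 = 49/5
Walk from origin (0, 0):
  seg 1: left by d9 = 49/5 → (-49/5, 0)
  seg 2: left by d7 = 133/4 → (-861/20, 0)
  seg 3: left by d1 = 19/5 → (-937/20, 0)
  seg 4: down by d9 = 49/5 → (-937/20, -49/5)
  seg 5: right by d3 = 6 → (-817/20, -49/5)
  seg 6: up by d8 = 76/5 → (-817/20, 27/5)
  seg 7: left by d4 = 14 → (-1097/20, 27/5)
  seg 8: left by d8 = 76/5 → (-1401/20, 27/5)

d5 = 4
d6 = -69
d7 = 133/4
d8 = 76/5
d9 = 49/5
endpoint = (-1401/20, 27/5)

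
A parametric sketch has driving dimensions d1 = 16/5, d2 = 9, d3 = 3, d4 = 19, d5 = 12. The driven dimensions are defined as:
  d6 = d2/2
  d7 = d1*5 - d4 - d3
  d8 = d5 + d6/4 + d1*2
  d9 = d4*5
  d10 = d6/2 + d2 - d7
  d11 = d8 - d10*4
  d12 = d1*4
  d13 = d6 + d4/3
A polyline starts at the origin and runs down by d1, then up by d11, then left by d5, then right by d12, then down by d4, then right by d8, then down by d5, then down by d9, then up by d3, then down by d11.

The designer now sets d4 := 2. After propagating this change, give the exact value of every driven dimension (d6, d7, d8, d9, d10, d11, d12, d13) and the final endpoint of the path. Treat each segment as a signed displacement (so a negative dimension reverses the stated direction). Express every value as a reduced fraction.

Apply edit: d4 := 2
  d6 = d2/2 = 9/2
  d7 = d1*5 - d4 - d3 = 11
  d8 = d5 + d6/4 + d1*2 = 781/40
  d9 = d4*5 = 10
  d10 = d6/2 + d2 - d7 = 1/4
  d11 = d8 - d10*4 = 741/40
  d12 = d1*4 = 64/5
  d13 = d6 + d4/3 = 31/6
Walk from origin (0, 0):
  seg 1: down by d1 = 16/5 → (0, -16/5)
  seg 2: up by d11 = 741/40 → (0, 613/40)
  seg 3: left by d5 = 12 → (-12, 613/40)
  seg 4: right by d12 = 64/5 → (4/5, 613/40)
  seg 5: down by d4 = 2 → (4/5, 533/40)
  seg 6: right by d8 = 781/40 → (813/40, 533/40)
  seg 7: down by d5 = 12 → (813/40, 53/40)
  seg 8: down by d9 = 10 → (813/40, -347/40)
  seg 9: up by d3 = 3 → (813/40, -227/40)
  seg 10: down by d11 = 741/40 → (813/40, -121/5)

d6 = 9/2
d7 = 11
d8 = 781/40
d9 = 10
d10 = 1/4
d11 = 741/40
d12 = 64/5
d13 = 31/6
endpoint = (813/40, -121/5)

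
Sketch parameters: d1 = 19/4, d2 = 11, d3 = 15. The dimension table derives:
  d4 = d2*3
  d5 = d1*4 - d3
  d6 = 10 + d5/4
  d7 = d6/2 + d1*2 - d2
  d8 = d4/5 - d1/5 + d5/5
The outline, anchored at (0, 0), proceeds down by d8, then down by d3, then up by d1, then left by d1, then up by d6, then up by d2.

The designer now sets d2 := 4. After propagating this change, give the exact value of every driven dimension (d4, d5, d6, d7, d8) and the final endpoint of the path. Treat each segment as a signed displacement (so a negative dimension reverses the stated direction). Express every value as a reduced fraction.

d4 = 12
d5 = 4
d6 = 11
d7 = 11
d8 = 9/4
endpoint = (-19/4, 5/2)

Apply edit: d2 := 4
  d4 = d2*3 = 12
  d5 = d1*4 - d3 = 4
  d6 = 10 + d5/4 = 11
  d7 = d6/2 + d1*2 - d2 = 11
  d8 = d4/5 - d1/5 + d5/5 = 9/4
Walk from origin (0, 0):
  seg 1: down by d8 = 9/4 → (0, -9/4)
  seg 2: down by d3 = 15 → (0, -69/4)
  seg 3: up by d1 = 19/4 → (0, -25/2)
  seg 4: left by d1 = 19/4 → (-19/4, -25/2)
  seg 5: up by d6 = 11 → (-19/4, -3/2)
  seg 6: up by d2 = 4 → (-19/4, 5/2)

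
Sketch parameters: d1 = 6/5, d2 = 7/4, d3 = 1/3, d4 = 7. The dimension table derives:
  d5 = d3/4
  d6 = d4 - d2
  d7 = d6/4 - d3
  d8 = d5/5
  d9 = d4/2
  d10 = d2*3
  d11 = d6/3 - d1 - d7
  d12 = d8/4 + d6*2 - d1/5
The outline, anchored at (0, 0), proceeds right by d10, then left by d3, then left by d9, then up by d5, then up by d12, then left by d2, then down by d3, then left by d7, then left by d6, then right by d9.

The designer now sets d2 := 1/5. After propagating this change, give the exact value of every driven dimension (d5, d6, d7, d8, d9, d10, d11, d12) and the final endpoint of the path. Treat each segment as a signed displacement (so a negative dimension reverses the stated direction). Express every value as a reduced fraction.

Apply edit: d2 := 1/5
  d5 = d3/4 = 1/12
  d6 = d4 - d2 = 34/5
  d7 = d6/4 - d3 = 41/30
  d8 = d5/5 = 1/60
  d9 = d4/2 = 7/2
  d10 = d2*3 = 3/5
  d11 = d6/3 - d1 - d7 = -3/10
  d12 = d8/4 + d6*2 - d1/5 = 16037/1200
Walk from origin (0, 0):
  seg 1: right by d10 = 3/5 → (3/5, 0)
  seg 2: left by d3 = 1/3 → (4/15, 0)
  seg 3: left by d9 = 7/2 → (-97/30, 0)
  seg 4: up by d5 = 1/12 → (-97/30, 1/12)
  seg 5: up by d12 = 16037/1200 → (-97/30, 5379/400)
  seg 6: left by d2 = 1/5 → (-103/30, 5379/400)
  seg 7: down by d3 = 1/3 → (-103/30, 15737/1200)
  seg 8: left by d7 = 41/30 → (-24/5, 15737/1200)
  seg 9: left by d6 = 34/5 → (-58/5, 15737/1200)
  seg 10: right by d9 = 7/2 → (-81/10, 15737/1200)

d5 = 1/12
d6 = 34/5
d7 = 41/30
d8 = 1/60
d9 = 7/2
d10 = 3/5
d11 = -3/10
d12 = 16037/1200
endpoint = (-81/10, 15737/1200)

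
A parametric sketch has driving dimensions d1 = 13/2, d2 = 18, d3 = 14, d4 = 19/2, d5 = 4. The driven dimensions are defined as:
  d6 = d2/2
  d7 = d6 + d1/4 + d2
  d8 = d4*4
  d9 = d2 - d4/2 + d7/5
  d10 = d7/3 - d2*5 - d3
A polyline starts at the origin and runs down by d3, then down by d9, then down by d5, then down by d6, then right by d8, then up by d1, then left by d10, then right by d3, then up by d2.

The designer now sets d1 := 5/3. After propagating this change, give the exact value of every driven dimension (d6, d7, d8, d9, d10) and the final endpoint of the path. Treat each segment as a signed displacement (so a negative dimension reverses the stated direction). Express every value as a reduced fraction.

Apply edit: d1 := 5/3
  d6 = d2/2 = 9
  d7 = d6 + d1/4 + d2 = 329/12
  d8 = d4*4 = 38
  d9 = d2 - d4/2 + d7/5 = 281/15
  d10 = d7/3 - d2*5 - d3 = -3415/36
Walk from origin (0, 0):
  seg 1: down by d3 = 14 → (0, -14)
  seg 2: down by d9 = 281/15 → (0, -491/15)
  seg 3: down by d5 = 4 → (0, -551/15)
  seg 4: down by d6 = 9 → (0, -686/15)
  seg 5: right by d8 = 38 → (38, -686/15)
  seg 6: up by d1 = 5/3 → (38, -661/15)
  seg 7: left by d10 = -3415/36 → (4783/36, -661/15)
  seg 8: right by d3 = 14 → (5287/36, -661/15)
  seg 9: up by d2 = 18 → (5287/36, -391/15)

d6 = 9
d7 = 329/12
d8 = 38
d9 = 281/15
d10 = -3415/36
endpoint = (5287/36, -391/15)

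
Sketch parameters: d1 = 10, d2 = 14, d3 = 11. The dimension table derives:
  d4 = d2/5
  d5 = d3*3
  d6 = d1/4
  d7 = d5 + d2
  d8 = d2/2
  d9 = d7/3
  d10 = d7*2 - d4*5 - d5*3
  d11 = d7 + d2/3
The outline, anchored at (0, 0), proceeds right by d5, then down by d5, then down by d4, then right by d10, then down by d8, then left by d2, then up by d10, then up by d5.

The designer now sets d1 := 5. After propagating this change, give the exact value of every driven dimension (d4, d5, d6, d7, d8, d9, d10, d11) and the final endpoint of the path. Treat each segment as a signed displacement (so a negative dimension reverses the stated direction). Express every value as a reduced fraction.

Apply edit: d1 := 5
  d4 = d2/5 = 14/5
  d5 = d3*3 = 33
  d6 = d1/4 = 5/4
  d7 = d5 + d2 = 47
  d8 = d2/2 = 7
  d9 = d7/3 = 47/3
  d10 = d7*2 - d4*5 - d5*3 = -19
  d11 = d7 + d2/3 = 155/3
Walk from origin (0, 0):
  seg 1: right by d5 = 33 → (33, 0)
  seg 2: down by d5 = 33 → (33, -33)
  seg 3: down by d4 = 14/5 → (33, -179/5)
  seg 4: right by d10 = -19 → (14, -179/5)
  seg 5: down by d8 = 7 → (14, -214/5)
  seg 6: left by d2 = 14 → (0, -214/5)
  seg 7: up by d10 = -19 → (0, -309/5)
  seg 8: up by d5 = 33 → (0, -144/5)

d4 = 14/5
d5 = 33
d6 = 5/4
d7 = 47
d8 = 7
d9 = 47/3
d10 = -19
d11 = 155/3
endpoint = (0, -144/5)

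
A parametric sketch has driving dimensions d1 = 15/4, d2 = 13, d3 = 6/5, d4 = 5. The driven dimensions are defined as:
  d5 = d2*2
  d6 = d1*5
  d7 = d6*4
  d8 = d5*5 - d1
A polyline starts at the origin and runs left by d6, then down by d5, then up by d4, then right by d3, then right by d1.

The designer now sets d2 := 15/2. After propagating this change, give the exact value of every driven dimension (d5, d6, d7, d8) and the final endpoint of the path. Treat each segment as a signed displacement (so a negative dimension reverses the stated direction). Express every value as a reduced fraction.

Apply edit: d2 := 15/2
  d5 = d2*2 = 15
  d6 = d1*5 = 75/4
  d7 = d6*4 = 75
  d8 = d5*5 - d1 = 285/4
Walk from origin (0, 0):
  seg 1: left by d6 = 75/4 → (-75/4, 0)
  seg 2: down by d5 = 15 → (-75/4, -15)
  seg 3: up by d4 = 5 → (-75/4, -10)
  seg 4: right by d3 = 6/5 → (-351/20, -10)
  seg 5: right by d1 = 15/4 → (-69/5, -10)

d5 = 15
d6 = 75/4
d7 = 75
d8 = 285/4
endpoint = (-69/5, -10)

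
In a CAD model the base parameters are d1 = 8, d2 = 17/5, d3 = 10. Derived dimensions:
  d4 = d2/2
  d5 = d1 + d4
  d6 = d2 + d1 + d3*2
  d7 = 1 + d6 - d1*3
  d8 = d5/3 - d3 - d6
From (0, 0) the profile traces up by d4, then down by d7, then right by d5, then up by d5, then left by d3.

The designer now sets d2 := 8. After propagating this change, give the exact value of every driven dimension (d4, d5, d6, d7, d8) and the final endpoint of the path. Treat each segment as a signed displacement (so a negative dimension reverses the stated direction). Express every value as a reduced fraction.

d4 = 4
d5 = 12
d6 = 36
d7 = 13
d8 = -42
endpoint = (2, 3)

Apply edit: d2 := 8
  d4 = d2/2 = 4
  d5 = d1 + d4 = 12
  d6 = d2 + d1 + d3*2 = 36
  d7 = 1 + d6 - d1*3 = 13
  d8 = d5/3 - d3 - d6 = -42
Walk from origin (0, 0):
  seg 1: up by d4 = 4 → (0, 4)
  seg 2: down by d7 = 13 → (0, -9)
  seg 3: right by d5 = 12 → (12, -9)
  seg 4: up by d5 = 12 → (12, 3)
  seg 5: left by d3 = 10 → (2, 3)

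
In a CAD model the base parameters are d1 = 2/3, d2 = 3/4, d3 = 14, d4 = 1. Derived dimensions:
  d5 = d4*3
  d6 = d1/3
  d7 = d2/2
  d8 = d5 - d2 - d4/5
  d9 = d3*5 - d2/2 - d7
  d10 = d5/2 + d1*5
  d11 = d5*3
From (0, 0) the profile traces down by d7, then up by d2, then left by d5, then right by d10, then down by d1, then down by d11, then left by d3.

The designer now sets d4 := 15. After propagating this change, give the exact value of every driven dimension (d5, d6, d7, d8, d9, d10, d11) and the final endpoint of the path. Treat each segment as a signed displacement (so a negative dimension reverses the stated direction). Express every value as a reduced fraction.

d5 = 45
d6 = 2/9
d7 = 3/8
d8 = 165/4
d9 = 277/4
d10 = 155/6
d11 = 135
endpoint = (-199/6, -3247/24)

Apply edit: d4 := 15
  d5 = d4*3 = 45
  d6 = d1/3 = 2/9
  d7 = d2/2 = 3/8
  d8 = d5 - d2 - d4/5 = 165/4
  d9 = d3*5 - d2/2 - d7 = 277/4
  d10 = d5/2 + d1*5 = 155/6
  d11 = d5*3 = 135
Walk from origin (0, 0):
  seg 1: down by d7 = 3/8 → (0, -3/8)
  seg 2: up by d2 = 3/4 → (0, 3/8)
  seg 3: left by d5 = 45 → (-45, 3/8)
  seg 4: right by d10 = 155/6 → (-115/6, 3/8)
  seg 5: down by d1 = 2/3 → (-115/6, -7/24)
  seg 6: down by d11 = 135 → (-115/6, -3247/24)
  seg 7: left by d3 = 14 → (-199/6, -3247/24)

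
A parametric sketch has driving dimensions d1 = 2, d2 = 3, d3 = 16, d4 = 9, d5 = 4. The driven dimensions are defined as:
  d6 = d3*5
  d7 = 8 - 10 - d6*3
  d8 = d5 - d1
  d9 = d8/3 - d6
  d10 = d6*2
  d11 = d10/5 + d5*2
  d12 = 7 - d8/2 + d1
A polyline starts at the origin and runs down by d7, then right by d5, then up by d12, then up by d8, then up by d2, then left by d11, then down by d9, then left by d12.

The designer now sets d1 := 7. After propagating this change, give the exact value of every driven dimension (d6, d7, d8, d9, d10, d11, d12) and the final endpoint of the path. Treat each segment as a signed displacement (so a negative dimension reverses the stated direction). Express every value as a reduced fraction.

Apply edit: d1 := 7
  d6 = d3*5 = 80
  d7 = 8 - 10 - d6*3 = -242
  d8 = d5 - d1 = -3
  d9 = d8/3 - d6 = -81
  d10 = d6*2 = 160
  d11 = d10/5 + d5*2 = 40
  d12 = 7 - d8/2 + d1 = 31/2
Walk from origin (0, 0):
  seg 1: down by d7 = -242 → (0, 242)
  seg 2: right by d5 = 4 → (4, 242)
  seg 3: up by d12 = 31/2 → (4, 515/2)
  seg 4: up by d8 = -3 → (4, 509/2)
  seg 5: up by d2 = 3 → (4, 515/2)
  seg 6: left by d11 = 40 → (-36, 515/2)
  seg 7: down by d9 = -81 → (-36, 677/2)
  seg 8: left by d12 = 31/2 → (-103/2, 677/2)

d6 = 80
d7 = -242
d8 = -3
d9 = -81
d10 = 160
d11 = 40
d12 = 31/2
endpoint = (-103/2, 677/2)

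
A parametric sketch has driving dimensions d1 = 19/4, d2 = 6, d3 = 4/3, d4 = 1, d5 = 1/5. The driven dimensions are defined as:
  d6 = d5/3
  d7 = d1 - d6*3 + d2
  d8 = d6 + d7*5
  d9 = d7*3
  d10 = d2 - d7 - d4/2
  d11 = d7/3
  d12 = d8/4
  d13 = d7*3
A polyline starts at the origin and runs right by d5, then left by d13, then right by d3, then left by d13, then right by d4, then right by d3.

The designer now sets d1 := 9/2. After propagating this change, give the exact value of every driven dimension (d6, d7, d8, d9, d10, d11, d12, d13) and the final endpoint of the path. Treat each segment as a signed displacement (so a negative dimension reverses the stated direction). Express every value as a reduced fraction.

Apply edit: d1 := 9/2
  d6 = d5/3 = 1/15
  d7 = d1 - d6*3 + d2 = 103/10
  d8 = d6 + d7*5 = 1547/30
  d9 = d7*3 = 309/10
  d10 = d2 - d7 - d4/2 = -24/5
  d11 = d7/3 = 103/30
  d12 = d8/4 = 1547/120
  d13 = d7*3 = 309/10
Walk from origin (0, 0):
  seg 1: right by d5 = 1/5 → (1/5, 0)
  seg 2: left by d13 = 309/10 → (-307/10, 0)
  seg 3: right by d3 = 4/3 → (-881/30, 0)
  seg 4: left by d13 = 309/10 → (-904/15, 0)
  seg 5: right by d4 = 1 → (-889/15, 0)
  seg 6: right by d3 = 4/3 → (-869/15, 0)

d6 = 1/15
d7 = 103/10
d8 = 1547/30
d9 = 309/10
d10 = -24/5
d11 = 103/30
d12 = 1547/120
d13 = 309/10
endpoint = (-869/15, 0)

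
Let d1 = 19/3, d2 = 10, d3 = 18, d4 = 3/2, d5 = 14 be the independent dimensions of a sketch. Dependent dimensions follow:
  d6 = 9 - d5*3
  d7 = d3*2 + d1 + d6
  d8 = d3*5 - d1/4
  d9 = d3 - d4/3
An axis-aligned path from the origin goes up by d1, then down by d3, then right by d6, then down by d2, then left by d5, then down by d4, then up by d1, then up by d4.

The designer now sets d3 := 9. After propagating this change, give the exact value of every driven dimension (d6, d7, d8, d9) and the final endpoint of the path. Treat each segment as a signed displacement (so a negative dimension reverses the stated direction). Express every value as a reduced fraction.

d6 = -33
d7 = -26/3
d8 = 521/12
d9 = 17/2
endpoint = (-47, -19/3)

Apply edit: d3 := 9
  d6 = 9 - d5*3 = -33
  d7 = d3*2 + d1 + d6 = -26/3
  d8 = d3*5 - d1/4 = 521/12
  d9 = d3 - d4/3 = 17/2
Walk from origin (0, 0):
  seg 1: up by d1 = 19/3 → (0, 19/3)
  seg 2: down by d3 = 9 → (0, -8/3)
  seg 3: right by d6 = -33 → (-33, -8/3)
  seg 4: down by d2 = 10 → (-33, -38/3)
  seg 5: left by d5 = 14 → (-47, -38/3)
  seg 6: down by d4 = 3/2 → (-47, -85/6)
  seg 7: up by d1 = 19/3 → (-47, -47/6)
  seg 8: up by d4 = 3/2 → (-47, -19/3)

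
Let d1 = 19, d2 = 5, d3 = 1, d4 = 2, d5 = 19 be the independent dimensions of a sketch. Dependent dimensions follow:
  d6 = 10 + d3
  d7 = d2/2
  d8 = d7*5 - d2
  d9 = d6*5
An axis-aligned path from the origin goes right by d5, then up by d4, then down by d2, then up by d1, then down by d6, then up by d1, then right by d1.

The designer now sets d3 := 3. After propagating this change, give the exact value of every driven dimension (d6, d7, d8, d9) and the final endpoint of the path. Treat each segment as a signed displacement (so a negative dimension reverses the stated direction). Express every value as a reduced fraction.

Apply edit: d3 := 3
  d6 = 10 + d3 = 13
  d7 = d2/2 = 5/2
  d8 = d7*5 - d2 = 15/2
  d9 = d6*5 = 65
Walk from origin (0, 0):
  seg 1: right by d5 = 19 → (19, 0)
  seg 2: up by d4 = 2 → (19, 2)
  seg 3: down by d2 = 5 → (19, -3)
  seg 4: up by d1 = 19 → (19, 16)
  seg 5: down by d6 = 13 → (19, 3)
  seg 6: up by d1 = 19 → (19, 22)
  seg 7: right by d1 = 19 → (38, 22)

d6 = 13
d7 = 5/2
d8 = 15/2
d9 = 65
endpoint = (38, 22)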